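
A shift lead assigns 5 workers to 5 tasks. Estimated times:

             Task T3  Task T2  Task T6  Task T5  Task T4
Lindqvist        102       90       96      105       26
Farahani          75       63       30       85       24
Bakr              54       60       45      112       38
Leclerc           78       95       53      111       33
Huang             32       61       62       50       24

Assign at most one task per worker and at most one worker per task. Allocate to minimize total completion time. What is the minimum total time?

Optimal: Lindqvist→Task T4 (26 min), Farahani→Task T6 (30 min), Bakr→Task T2 (60 min), Leclerc→Task T3 (78 min), Huang→Task T5 (50 min) — total 26+30+60+78+50 = 244 min.
Row-greedy (each worker in turn takes its cheapest remaining task) gives 255 min, worse by 11.
Next-best assignment: Lindqvist→Task T4, Farahani→Task T2, Bakr→Task T3, Leclerc→Task T6, Huang→Task T5 = 246 min.
Every other assignment is strictly worse.

Minimum total: 244 min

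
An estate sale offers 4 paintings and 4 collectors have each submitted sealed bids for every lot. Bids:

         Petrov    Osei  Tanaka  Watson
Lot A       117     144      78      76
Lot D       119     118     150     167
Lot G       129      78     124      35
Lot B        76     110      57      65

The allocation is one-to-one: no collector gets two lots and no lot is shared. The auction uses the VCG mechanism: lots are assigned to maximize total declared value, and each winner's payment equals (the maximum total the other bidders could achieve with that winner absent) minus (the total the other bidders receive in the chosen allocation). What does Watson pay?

Watson pays $72.

Efficient allocation: Petrov→Lot A ($117), Osei→Lot B ($110), Tanaka→Lot G ($124), Watson→Lot D ($167); total welfare W = $518.
Watson receives Lot D at value $167, so the others get W − 167 = $351.
Without Watson: best allocation of the remaining 3 bidders over all 4 lots is Petrov→Lot G ($129), Osei→Lot A ($144), Tanaka→Lot D ($150), total $423.
VCG payment = (others' best without Watson) − (others' welfare with Watson) = 423 − 351 = $72.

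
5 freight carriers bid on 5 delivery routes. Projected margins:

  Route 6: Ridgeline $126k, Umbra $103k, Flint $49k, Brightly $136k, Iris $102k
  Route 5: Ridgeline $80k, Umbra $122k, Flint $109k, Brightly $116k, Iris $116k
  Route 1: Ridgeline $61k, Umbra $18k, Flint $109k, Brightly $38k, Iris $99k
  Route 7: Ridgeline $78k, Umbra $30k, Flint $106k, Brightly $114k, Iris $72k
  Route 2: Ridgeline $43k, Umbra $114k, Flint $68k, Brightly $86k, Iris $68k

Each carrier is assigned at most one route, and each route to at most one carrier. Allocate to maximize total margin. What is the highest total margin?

Optimal: Ridgeline→Route 6 ($126k), Umbra→Route 2 ($114k), Flint→Route 1 ($109k), Brightly→Route 7 ($114k), Iris→Route 5 ($116k) — total 126+114+109+114+116 = $579k.
Next-best assignment: Ridgeline→Route 6, Umbra→Route 2, Flint→Route 5, Brightly→Route 7, Iris→Route 1 = $562k.
No other one-to-one assignment exceeds $579k.

Max total: $579k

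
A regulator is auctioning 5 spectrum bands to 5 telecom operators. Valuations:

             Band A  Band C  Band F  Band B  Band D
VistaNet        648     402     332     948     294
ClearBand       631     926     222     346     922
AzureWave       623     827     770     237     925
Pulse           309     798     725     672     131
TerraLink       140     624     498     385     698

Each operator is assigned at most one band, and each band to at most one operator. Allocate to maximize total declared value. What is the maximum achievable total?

Max total: $3920M

Optimal: VistaNet→Band B ($948M), ClearBand→Band C ($926M), AzureWave→Band A ($623M), Pulse→Band F ($725M), TerraLink→Band D ($698M) — total 948+926+623+725+698 = $3920M.
Row-greedy (each operator in turn takes its best remaining band) gives $3664M, worse by 256.
No other one-to-one assignment exceeds $3920M.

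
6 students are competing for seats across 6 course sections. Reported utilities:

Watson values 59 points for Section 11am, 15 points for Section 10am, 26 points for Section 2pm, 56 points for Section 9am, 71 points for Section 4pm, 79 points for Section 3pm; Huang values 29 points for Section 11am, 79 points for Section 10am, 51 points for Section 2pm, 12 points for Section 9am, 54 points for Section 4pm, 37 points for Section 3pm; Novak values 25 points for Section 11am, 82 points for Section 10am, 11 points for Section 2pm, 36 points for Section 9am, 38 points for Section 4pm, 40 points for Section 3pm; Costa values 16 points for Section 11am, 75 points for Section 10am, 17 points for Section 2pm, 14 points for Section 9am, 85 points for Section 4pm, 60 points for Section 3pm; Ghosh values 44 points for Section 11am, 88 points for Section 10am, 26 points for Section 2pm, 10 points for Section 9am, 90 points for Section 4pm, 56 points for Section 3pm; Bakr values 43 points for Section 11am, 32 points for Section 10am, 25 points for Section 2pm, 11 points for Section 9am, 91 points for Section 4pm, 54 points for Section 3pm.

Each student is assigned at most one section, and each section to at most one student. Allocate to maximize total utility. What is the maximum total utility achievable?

Maximum total: 385 points

Optimal: Watson→Section 11am (59 points), Huang→Section 2pm (51 points), Novak→Section 9am (36 points), Costa→Section 3pm (60 points), Ghosh→Section 10am (88 points), Bakr→Section 4pm (91 points) — total 59+51+36+60+88+91 = 385 points.
Row-greedy (each student in turn takes its best remaining section) gives 268 points, worse by 117.
Next-best assignment: Watson→Section 9am, Huang→Section 2pm, Novak→Section 10am, Costa→Section 3pm, Ghosh→Section 11am, Bakr→Section 4pm = 384 points.
Swapping Novak↔Huang (Novak→Section 2pm 11 points, Huang→Section 9am 12 points) loses 64.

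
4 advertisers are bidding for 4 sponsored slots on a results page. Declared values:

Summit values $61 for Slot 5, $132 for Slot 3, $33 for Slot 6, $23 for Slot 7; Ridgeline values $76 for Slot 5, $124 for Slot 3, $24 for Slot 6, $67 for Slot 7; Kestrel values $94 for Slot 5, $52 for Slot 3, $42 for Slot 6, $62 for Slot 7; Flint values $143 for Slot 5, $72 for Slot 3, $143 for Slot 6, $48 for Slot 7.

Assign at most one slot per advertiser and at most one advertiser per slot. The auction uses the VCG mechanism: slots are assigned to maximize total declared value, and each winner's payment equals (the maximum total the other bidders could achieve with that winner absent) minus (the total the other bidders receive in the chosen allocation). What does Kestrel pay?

Efficient allocation: Summit→Slot 3 ($132), Ridgeline→Slot 7 ($67), Kestrel→Slot 5 ($94), Flint→Slot 6 ($143); total welfare W = $436.
Kestrel receives Slot 5 at value $94, so the others get W − 94 = $342.
Without Kestrel: best allocation of the remaining 3 bidders over all 4 slots is Summit→Slot 3 ($132), Ridgeline→Slot 5 ($76), Flint→Slot 6 ($143), total $351.
VCG payment = (others' best without Kestrel) − (others' welfare with Kestrel) = 351 − 342 = $9.

Kestrel pays $9.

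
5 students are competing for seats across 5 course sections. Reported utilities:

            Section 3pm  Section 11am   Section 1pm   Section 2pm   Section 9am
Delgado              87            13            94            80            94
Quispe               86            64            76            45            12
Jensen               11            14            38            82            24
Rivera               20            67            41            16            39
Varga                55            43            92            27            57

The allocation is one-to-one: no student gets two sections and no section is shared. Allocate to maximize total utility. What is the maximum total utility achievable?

Treat this as an assignment problem: match each student to one section.
Optimal: Delgado→Section 9am (94 points), Quispe→Section 3pm (86 points), Jensen→Section 2pm (82 points), Rivera→Section 11am (67 points), Varga→Section 1pm (92 points) — total 94+86+82+67+92 = 421 points.
Column-greedy (each section in turn goes to its best remaining student) gives 340 points, worse by 81.
Swapping Jensen↔Rivera (Jensen→Section 11am 14 points, Rivera→Section 2pm 16 points) loses 119.
Every other assignment is strictly worse.

Max total: 421 points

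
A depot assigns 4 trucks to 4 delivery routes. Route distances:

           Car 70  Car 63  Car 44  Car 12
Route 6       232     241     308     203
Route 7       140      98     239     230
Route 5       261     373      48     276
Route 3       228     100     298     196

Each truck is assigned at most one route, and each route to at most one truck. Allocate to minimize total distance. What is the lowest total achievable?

Treat this as an assignment problem: match each truck to one route.
Optimal: Car 70→Route 7 (140 km), Car 63→Route 3 (100 km), Car 44→Route 5 (48 km), Car 12→Route 6 (203 km) — total 140+100+48+203 = 491 km.
Min-entry greedy (repeatedly take the single cheapest remaining cell) gives 574 km, worse by 83.

Min total: 491 km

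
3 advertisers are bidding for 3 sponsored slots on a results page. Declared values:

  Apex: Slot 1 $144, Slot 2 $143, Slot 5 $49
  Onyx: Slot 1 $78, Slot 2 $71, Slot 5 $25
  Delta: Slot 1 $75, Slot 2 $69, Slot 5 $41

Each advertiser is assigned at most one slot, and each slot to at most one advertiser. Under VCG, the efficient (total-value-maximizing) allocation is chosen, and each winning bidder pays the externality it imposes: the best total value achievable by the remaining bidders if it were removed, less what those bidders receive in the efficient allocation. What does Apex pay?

Apex pays $28.

Efficient allocation: Apex→Slot 2 ($143), Onyx→Slot 1 ($78), Delta→Slot 5 ($41); total welfare W = $262.
Apex receives Slot 2 at value $143, so the others get W − 143 = $119.
Without Apex: best allocation of the remaining 2 bidders over all 3 slots is Onyx→Slot 1 ($78), Delta→Slot 2 ($69), total $147.
VCG payment = (others' best without Apex) − (others' welfare with Apex) = 147 − 119 = $28.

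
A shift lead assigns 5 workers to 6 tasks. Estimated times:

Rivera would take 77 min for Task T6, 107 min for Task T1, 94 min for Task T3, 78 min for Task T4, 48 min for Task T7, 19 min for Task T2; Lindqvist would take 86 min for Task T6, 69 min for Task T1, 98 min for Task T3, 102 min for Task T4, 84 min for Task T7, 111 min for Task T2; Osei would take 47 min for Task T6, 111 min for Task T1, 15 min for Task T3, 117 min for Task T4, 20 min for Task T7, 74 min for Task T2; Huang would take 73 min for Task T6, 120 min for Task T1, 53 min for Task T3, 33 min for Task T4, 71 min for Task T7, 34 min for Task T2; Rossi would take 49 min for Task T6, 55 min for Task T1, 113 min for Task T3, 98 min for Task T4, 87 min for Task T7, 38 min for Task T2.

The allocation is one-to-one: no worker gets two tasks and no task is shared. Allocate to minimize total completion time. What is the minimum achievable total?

Min total: 185 min

Treat this as an assignment problem: match each worker to one task.
Optimal: Rivera→Task T2 (19 min), Lindqvist→Task T1 (69 min), Osei→Task T3 (15 min), Huang→Task T4 (33 min), Rossi→Task T6 (49 min) — total 19+69+15+33+49 = 185 min.
Column-greedy (each task in turn goes to its cheapest remaining worker) gives 317 min, worse by 132.
Next-best assignment: Rivera→Task T2, Lindqvist→Task T1, Osei→Task T7, Huang→Task T4, Rossi→Task T6 = 190 min.
Checked against all permutations: 185 min is optimal.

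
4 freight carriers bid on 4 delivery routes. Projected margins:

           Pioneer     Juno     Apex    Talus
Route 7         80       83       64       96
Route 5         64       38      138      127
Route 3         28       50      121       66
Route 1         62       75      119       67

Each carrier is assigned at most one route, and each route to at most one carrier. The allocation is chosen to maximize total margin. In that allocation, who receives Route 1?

Juno receives Route 1.

Optimal: Pioneer→Route 7 ($80k), Juno→Route 1 ($75k), Apex→Route 3 ($121k), Talus→Route 5 ($127k) — total 80+75+121+127 = $403k.
Column-greedy (each route in turn goes to its best remaining carrier) gives $346k, worse by 57.
No other one-to-one assignment exceeds $403k.
Juno's own top route is Route 7 ($83k), but forcing Juno→Route 7 and reassigning the rest optimally gives only $393k — worse by 10.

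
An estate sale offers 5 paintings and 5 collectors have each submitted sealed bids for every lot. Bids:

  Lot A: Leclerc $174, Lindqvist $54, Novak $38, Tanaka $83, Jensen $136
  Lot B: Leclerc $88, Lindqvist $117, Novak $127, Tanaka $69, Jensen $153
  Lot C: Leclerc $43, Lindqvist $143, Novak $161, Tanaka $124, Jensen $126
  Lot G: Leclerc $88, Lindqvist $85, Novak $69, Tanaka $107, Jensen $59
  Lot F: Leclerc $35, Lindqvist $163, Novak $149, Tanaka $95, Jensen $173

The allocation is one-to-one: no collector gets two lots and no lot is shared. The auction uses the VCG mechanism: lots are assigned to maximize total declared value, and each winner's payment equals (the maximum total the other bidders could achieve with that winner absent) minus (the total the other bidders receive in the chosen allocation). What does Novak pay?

Efficient allocation: Leclerc→Lot A ($174), Lindqvist→Lot F ($163), Novak→Lot C ($161), Tanaka→Lot G ($107), Jensen→Lot B ($153); total welfare W = $758.
Novak receives Lot C at value $161, so the others get W − 161 = $597.
Without Novak: best allocation of the remaining 4 bidders over all 5 lots is Leclerc→Lot A ($174), Lindqvist→Lot F ($163), Tanaka→Lot C ($124), Jensen→Lot B ($153), total $614.
VCG payment = (others' best without Novak) − (others' welfare with Novak) = 614 − 597 = $17.

Novak pays $17.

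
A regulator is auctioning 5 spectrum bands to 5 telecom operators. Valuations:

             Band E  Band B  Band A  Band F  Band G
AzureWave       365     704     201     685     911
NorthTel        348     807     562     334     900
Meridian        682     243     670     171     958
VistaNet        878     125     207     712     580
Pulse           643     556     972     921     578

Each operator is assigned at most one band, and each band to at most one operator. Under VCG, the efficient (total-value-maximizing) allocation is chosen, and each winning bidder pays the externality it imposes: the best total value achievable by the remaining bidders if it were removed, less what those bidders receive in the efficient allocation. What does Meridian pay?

Meridian pays $226M.

Efficient allocation: AzureWave→Band F ($685M), NorthTel→Band B ($807M), Meridian→Band G ($958M), VistaNet→Band E ($878M), Pulse→Band A ($972M); total welfare W = $4300M.
Meridian receives Band G at value $958M, so the others get W − 958 = $3342M.
Without Meridian: best allocation of the remaining 4 bidders over all 5 bands is AzureWave→Band G ($911M), NorthTel→Band B ($807M), VistaNet→Band E ($878M), Pulse→Band A ($972M), total $3568M.
VCG payment = (others' best without Meridian) − (others' welfare with Meridian) = 3568 − 3342 = $226M.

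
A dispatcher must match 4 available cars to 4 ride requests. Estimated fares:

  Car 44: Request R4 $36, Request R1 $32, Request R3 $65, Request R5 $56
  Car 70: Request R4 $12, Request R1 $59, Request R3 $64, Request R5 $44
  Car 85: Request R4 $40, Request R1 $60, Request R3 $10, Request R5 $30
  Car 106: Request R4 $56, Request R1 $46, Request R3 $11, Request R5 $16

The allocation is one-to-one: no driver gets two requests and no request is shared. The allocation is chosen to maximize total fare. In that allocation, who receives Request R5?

Car 44 receives Request R5.

Treat this as an assignment problem: match each driver to one request.
Optimal: Car 44→Request R5 ($56), Car 70→Request R3 ($64), Car 85→Request R1 ($60), Car 106→Request R4 ($56) — total 56+64+60+56 = $236.
Swapping Car 70↔Car 106 (Car 70→Request R4 $12, Car 106→Request R3 $11) loses 97.
Car 44's own top request is Request R3 ($65), but forcing Car 44→Request R3 and reassigning the rest optimally gives only $225 — worse by 11.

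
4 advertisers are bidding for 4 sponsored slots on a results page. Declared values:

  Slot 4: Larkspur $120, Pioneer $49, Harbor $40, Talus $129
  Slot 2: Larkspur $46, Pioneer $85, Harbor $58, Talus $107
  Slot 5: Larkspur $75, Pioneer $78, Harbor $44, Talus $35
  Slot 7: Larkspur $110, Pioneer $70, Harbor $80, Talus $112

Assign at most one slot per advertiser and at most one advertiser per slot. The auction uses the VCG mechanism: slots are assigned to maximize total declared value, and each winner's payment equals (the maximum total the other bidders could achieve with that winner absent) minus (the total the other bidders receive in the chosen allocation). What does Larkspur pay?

Efficient allocation: Larkspur→Slot 4 ($120), Pioneer→Slot 5 ($78), Harbor→Slot 7 ($80), Talus→Slot 2 ($107); total welfare W = $385.
Larkspur receives Slot 4 at value $120, so the others get W − 120 = $265.
Without Larkspur: best allocation of the remaining 3 bidders over all 4 slots is Pioneer→Slot 2 ($85), Harbor→Slot 7 ($80), Talus→Slot 4 ($129), total $294.
VCG payment = (others' best without Larkspur) − (others' welfare with Larkspur) = 294 − 265 = $29.

Larkspur pays $29.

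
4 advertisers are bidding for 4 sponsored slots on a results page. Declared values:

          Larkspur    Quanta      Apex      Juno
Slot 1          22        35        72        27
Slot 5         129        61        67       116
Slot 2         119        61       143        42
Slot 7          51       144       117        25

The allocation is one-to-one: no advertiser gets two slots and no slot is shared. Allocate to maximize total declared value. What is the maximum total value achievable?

Maximum total: $451

This is a one-to-one assignment (maximum-weight bipartite matching).
Optimal: Larkspur→Slot 2 ($119), Quanta→Slot 7 ($144), Apex→Slot 1 ($72), Juno→Slot 5 ($116) — total 119+144+72+116 = $451.
Column-greedy (each slot in turn goes to its best remaining advertiser) gives $287, worse by 164.
Swapping Apex↔Juno (Apex→Slot 5 $67, Juno→Slot 1 $27) loses 94.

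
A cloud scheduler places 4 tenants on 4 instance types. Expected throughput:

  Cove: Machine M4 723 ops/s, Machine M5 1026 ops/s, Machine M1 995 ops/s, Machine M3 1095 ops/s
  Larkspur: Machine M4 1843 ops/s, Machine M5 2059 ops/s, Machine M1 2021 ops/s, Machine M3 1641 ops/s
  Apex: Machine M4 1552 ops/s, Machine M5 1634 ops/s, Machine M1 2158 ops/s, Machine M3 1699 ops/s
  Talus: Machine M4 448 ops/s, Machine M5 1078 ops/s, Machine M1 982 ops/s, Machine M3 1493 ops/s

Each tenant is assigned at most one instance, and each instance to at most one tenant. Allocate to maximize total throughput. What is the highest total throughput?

This is a one-to-one assignment (maximum-weight bipartite matching).
Optimal: Cove→Machine M5 (1026 ops/s), Larkspur→Machine M4 (1843 ops/s), Apex→Machine M1 (2158 ops/s), Talus→Machine M3 (1493 ops/s) — total 1026+1843+2158+1493 = 6520 ops/s.
Column-greedy (each instance in turn goes to its best remaining tenant) gives 5965 ops/s, worse by 555.
No other one-to-one assignment exceeds 6520 ops/s.

Max total: 6520 ops/s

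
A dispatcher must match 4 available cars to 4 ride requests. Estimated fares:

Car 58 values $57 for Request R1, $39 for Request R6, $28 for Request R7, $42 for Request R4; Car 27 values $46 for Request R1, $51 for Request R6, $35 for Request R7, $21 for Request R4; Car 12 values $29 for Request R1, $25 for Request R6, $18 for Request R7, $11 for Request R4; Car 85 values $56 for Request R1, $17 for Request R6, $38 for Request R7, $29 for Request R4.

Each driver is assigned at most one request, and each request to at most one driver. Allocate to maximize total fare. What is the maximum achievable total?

Max total: $167

This is the linear assignment problem.
Optimal: Car 58→Request R4 ($42), Car 27→Request R6 ($51), Car 12→Request R7 ($18), Car 85→Request R1 ($56) — total 42+51+18+56 = $167.
Max-entry greedy (repeatedly take the single best remaining cell) gives $157, worse by 10.
Swapping Car 27↔Car 12 (Car 27→Request R7 $35, Car 12→Request R6 $25) loses 9.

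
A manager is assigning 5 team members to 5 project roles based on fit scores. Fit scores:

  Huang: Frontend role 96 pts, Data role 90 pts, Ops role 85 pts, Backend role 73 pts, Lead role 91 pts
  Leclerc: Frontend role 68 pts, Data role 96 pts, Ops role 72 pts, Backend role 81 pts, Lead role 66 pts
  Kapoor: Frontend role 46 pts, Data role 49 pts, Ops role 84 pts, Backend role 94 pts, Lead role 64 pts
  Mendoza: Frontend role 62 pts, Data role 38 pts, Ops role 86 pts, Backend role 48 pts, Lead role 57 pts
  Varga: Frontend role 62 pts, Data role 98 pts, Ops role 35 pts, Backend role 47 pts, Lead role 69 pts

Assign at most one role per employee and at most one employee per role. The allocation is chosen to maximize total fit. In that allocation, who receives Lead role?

Varga receives Lead role.

This is the linear assignment problem.
Optimal: Huang→Frontend role (96 pts), Leclerc→Data role (96 pts), Kapoor→Backend role (94 pts), Mendoza→Ops role (86 pts), Varga→Lead role (69 pts) — total 96+96+94+86+69 = 441 pts.
Max-entry greedy (repeatedly take the single best remaining cell) gives 440 pts, worse by 1.
Next-best assignment: Huang→Frontend role, Leclerc→Lead role, Kapoor→Backend role, Mendoza→Ops role, Varga→Data role = 440 pts.
Swapping Huang↔Mendoza (Huang→Ops role 85 pts, Mendoza→Frontend role 62 pts) loses 35.
Checked against all permutations: 441 pts is optimal.
Varga's own top role is Data role (98 pts), but forcing Varga→Data role and reassigning the rest optimally gives only 440 pts — worse by 1.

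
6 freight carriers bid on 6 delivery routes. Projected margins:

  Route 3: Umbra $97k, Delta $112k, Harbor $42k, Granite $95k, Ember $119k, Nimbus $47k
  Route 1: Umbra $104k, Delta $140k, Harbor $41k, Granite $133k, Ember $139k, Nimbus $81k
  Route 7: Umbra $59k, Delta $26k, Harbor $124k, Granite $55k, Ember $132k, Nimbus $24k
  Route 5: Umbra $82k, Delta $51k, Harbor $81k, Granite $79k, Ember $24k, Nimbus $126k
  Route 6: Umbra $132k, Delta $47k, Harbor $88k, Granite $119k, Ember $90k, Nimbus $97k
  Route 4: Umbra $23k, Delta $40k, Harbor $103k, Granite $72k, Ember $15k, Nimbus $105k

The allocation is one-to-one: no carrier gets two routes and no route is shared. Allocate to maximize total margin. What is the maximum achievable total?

Max total: $738k

Optimal: Umbra→Route 6 ($132k), Delta→Route 3 ($112k), Harbor→Route 4 ($103k), Granite→Route 1 ($133k), Ember→Route 7 ($132k), Nimbus→Route 5 ($126k) — total 132+112+103+133+132+126 = $738k.
Next-best assignment: Umbra→Route 6, Delta→Route 1, Harbor→Route 4, Granite→Route 3, Ember→Route 7, Nimbus→Route 5 = $728k.
Swapping Umbra↔Nimbus (Umbra→Route 5 $82k, Nimbus→Route 6 $97k) loses 79.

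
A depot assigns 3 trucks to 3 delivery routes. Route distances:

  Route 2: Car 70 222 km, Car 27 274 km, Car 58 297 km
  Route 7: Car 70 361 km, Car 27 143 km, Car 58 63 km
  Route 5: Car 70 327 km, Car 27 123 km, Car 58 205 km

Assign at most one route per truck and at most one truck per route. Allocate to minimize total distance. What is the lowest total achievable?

Treat this as an assignment problem: match each truck to one route.
Optimal: Car 70→Route 2 (222 km), Car 27→Route 5 (123 km), Car 58→Route 7 (63 km) — total 222+123+63 = 408 km.

Minimum total: 408 km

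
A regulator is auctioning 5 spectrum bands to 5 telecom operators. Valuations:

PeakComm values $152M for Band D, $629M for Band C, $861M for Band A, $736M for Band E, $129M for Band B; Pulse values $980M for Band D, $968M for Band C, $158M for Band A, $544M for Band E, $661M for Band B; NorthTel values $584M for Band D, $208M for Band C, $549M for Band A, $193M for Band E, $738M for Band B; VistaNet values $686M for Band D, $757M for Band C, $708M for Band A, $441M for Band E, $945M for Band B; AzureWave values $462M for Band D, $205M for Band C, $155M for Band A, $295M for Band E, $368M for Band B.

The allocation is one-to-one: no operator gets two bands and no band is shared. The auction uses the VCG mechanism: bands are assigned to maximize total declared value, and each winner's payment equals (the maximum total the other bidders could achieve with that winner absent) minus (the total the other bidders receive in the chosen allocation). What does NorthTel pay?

NorthTel pays $125M.

Efficient allocation: PeakComm→Band E ($736M), Pulse→Band C ($968M), NorthTel→Band A ($549M), VistaNet→Band B ($945M), AzureWave→Band D ($462M); total welfare W = $3660M.
NorthTel receives Band A at value $549M, so the others get W − 549 = $3111M.
Without NorthTel: best allocation of the remaining 4 bidders over all 5 bands is PeakComm→Band A ($861M), Pulse→Band C ($968M), VistaNet→Band B ($945M), AzureWave→Band D ($462M), total $3236M.
VCG payment = (others' best without NorthTel) − (others' welfare with NorthTel) = 3236 − 3111 = $125M.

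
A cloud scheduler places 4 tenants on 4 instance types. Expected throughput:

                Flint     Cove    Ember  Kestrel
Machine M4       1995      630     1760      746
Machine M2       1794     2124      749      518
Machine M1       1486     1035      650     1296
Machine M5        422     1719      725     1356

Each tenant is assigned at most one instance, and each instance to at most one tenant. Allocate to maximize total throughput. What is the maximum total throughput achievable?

Maximum total: 6726 ops/s

Optimal: Flint→Machine M1 (1486 ops/s), Cove→Machine M2 (2124 ops/s), Ember→Machine M4 (1760 ops/s), Kestrel→Machine M5 (1356 ops/s) — total 1486+2124+1760+1356 = 6726 ops/s.
Column-greedy (each instance in turn goes to its best remaining tenant) gives 6140 ops/s, worse by 586.
Next-best assignment: Flint→Machine M2, Cove→Machine M5, Ember→Machine M4, Kestrel→Machine M1 = 6569 ops/s.
Swapping Cove↔Kestrel (Cove→Machine M5 1719 ops/s, Kestrel→Machine M2 518 ops/s) loses 1243.
Every other assignment is strictly worse.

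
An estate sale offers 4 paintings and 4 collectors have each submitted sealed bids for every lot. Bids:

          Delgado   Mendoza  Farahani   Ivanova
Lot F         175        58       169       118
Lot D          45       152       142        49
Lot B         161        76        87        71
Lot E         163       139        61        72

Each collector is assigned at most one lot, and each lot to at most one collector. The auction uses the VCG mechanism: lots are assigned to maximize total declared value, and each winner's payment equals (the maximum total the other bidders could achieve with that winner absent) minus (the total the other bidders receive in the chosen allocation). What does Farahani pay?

Efficient allocation: Delgado→Lot B ($161), Mendoza→Lot E ($139), Farahani→Lot D ($142), Ivanova→Lot F ($118); total welfare W = $560.
Farahani receives Lot D at value $142, so the others get W − 142 = $418.
Without Farahani: best allocation of the remaining 3 bidders over all 4 lots is Delgado→Lot E ($163), Mendoza→Lot D ($152), Ivanova→Lot F ($118), total $433.
VCG payment = (others' best without Farahani) − (others' welfare with Farahani) = 433 − 418 = $15.

Farahani pays $15.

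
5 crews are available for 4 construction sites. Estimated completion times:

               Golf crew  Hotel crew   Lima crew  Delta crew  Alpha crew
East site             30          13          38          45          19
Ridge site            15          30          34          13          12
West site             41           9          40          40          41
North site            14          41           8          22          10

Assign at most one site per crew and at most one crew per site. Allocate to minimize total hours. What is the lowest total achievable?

Minimum total: 49 hours

This is a one-to-one assignment (minimum-cost bipartite matching).
Optimal: Alpha crew→East site (19 hours), Delta crew→Ridge site (13 hours), Hotel crew→West site (9 hours), Lima crew→North site (8 hours) — total 19+13+9+8 = 49 hours.
Column-greedy (each site in turn goes to its cheapest remaining crew) gives 79 hours, worse by 30.
Next-best assignment: Alpha crew→East site, Golf crew→Ridge site, Hotel crew→West site, Lima crew→North site = 51 hours.
Swapping Alpha crew↔Hotel crew (Alpha crew→West site 41 hours, Hotel crew→East site 13 hours) adds 26.
No other one-to-one assignment undercuts 49 hours.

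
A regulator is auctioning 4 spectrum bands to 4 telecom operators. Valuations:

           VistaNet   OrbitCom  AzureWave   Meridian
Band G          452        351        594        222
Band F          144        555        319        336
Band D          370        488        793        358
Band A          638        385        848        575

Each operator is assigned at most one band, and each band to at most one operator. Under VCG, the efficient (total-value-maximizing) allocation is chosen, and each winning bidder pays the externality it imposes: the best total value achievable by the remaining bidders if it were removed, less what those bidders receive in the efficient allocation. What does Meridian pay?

Efficient allocation: VistaNet→Band G ($452M), OrbitCom→Band F ($555M), AzureWave→Band D ($793M), Meridian→Band A ($575M); total welfare W = $2375M.
Meridian receives Band A at value $575M, so the others get W − 575 = $1800M.
Without Meridian: best allocation of the remaining 3 bidders over all 4 bands is VistaNet→Band A ($638M), OrbitCom→Band F ($555M), AzureWave→Band D ($793M), total $1986M.
VCG payment = (others' best without Meridian) − (others' welfare with Meridian) = 1986 − 1800 = $186M.

Meridian pays $186M.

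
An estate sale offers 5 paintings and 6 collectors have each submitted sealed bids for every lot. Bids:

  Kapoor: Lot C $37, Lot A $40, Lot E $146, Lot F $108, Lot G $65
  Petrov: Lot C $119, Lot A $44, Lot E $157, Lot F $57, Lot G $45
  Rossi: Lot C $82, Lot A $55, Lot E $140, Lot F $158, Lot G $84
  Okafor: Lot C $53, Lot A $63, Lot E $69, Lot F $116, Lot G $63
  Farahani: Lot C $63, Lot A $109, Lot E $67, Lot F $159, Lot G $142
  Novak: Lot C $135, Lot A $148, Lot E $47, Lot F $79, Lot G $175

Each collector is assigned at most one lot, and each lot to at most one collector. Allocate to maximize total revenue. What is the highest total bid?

Max total: $713

Treat this as an assignment problem: match each collector to one lot.
Optimal: Petrov→Lot C ($119), Novak→Lot A ($148), Kapoor→Lot E ($146), Rossi→Lot F ($158), Farahani→Lot G ($142) — total 119+148+146+158+142 = $713.
Column-greedy (each lot in turn goes to its best remaining collector) gives $624, worse by 89.
Swapping Rossi↔Kapoor (Rossi→Lot E $140, Kapoor→Lot F $108) loses 56.
Every other assignment is strictly worse.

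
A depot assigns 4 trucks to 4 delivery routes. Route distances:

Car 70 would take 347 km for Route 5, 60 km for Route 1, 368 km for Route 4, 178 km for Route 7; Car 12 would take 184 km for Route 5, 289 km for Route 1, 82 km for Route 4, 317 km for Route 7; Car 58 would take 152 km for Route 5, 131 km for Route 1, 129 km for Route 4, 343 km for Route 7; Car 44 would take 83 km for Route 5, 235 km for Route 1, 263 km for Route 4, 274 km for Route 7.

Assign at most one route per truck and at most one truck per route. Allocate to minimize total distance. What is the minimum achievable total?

Minimum total: 474 km

Optimal: Car 70→Route 7 (178 km), Car 12→Route 4 (82 km), Car 58→Route 1 (131 km), Car 44→Route 5 (83 km) — total 178+82+131+83 = 474 km.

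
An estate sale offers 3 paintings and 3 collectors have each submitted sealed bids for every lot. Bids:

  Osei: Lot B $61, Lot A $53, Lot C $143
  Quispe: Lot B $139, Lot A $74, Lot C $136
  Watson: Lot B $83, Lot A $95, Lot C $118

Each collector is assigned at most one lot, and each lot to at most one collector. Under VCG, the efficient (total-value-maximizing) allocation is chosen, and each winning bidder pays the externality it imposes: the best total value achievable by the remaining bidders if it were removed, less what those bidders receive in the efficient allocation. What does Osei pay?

Osei pays $23.

Efficient allocation: Osei→Lot C ($143), Quispe→Lot B ($139), Watson→Lot A ($95); total welfare W = $377.
Osei receives Lot C at value $143, so the others get W − 143 = $234.
Without Osei: best allocation of the remaining 2 bidders over all 3 lots is Quispe→Lot B ($139), Watson→Lot C ($118), total $257.
VCG payment = (others' best without Osei) − (others' welfare with Osei) = 257 − 234 = $23.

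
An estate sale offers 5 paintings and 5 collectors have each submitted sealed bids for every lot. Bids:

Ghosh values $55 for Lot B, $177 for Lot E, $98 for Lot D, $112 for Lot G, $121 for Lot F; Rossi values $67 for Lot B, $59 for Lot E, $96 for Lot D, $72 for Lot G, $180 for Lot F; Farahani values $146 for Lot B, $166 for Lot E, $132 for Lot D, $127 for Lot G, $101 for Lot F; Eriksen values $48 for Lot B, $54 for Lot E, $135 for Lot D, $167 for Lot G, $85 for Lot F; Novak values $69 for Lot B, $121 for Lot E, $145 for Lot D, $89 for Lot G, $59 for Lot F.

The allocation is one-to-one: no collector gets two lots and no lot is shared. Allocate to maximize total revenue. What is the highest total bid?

Optimal: Ghosh→Lot E ($177), Rossi→Lot F ($180), Farahani→Lot B ($146), Eriksen→Lot G ($167), Novak→Lot D ($145) — total 177+180+146+167+145 = $815.

Maximum total: $815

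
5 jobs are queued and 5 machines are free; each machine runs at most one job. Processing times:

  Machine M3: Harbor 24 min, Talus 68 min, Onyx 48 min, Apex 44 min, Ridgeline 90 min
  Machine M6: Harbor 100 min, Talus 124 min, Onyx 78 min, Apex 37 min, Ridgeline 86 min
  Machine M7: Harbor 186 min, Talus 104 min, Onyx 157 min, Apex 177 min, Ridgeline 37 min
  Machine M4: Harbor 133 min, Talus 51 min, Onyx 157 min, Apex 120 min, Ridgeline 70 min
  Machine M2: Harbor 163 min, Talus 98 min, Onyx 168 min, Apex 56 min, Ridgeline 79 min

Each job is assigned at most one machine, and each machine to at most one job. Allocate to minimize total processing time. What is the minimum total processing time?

Optimal: Harbor→Machine M3 (24 min), Talus→Machine M4 (51 min), Onyx→Machine M6 (78 min), Apex→Machine M2 (56 min), Ridgeline→Machine M7 (37 min) — total 24+51+78+56+37 = 246 min.
Min-entry greedy (repeatedly take the single cheapest remaining cell) gives 317 min, worse by 71.
Swapping Ridgeline↔Apex (Ridgeline→Machine M2 79 min, Apex→Machine M7 177 min) adds 163.
No other one-to-one assignment undercuts 246 min.

Min total: 246 min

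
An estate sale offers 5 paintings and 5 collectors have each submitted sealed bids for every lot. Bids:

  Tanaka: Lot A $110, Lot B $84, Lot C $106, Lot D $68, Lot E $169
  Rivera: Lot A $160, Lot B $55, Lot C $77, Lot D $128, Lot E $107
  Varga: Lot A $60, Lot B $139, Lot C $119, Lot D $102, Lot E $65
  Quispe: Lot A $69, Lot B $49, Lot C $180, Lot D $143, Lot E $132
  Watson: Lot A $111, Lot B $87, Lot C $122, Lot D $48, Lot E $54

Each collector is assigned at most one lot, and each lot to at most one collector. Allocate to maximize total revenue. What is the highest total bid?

Max total: $733

This is a one-to-one assignment (maximum-weight bipartite matching).
Optimal: Tanaka→Lot E ($169), Rivera→Lot A ($160), Varga→Lot B ($139), Quispe→Lot D ($143), Watson→Lot C ($122) — total 169+160+139+143+122 = $733.
Max-entry greedy (repeatedly take the single best remaining cell) gives $696, worse by 37.
Swapping Tanaka↔Quispe (Tanaka→Lot D $68, Quispe→Lot E $132) loses 112.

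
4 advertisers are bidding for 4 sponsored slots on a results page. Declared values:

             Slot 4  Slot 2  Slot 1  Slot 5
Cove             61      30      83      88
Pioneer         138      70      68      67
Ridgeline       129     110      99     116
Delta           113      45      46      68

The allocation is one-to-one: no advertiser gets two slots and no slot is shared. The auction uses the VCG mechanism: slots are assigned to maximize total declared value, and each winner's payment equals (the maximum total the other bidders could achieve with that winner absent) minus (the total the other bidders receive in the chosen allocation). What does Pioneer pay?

Efficient allocation: Cove→Slot 1 ($83), Pioneer→Slot 4 ($138), Ridgeline→Slot 2 ($110), Delta→Slot 5 ($68); total welfare W = $399.
Pioneer receives Slot 4 at value $138, so the others get W − 138 = $261.
Without Pioneer: best allocation of the remaining 3 bidders over all 4 slots is Cove→Slot 1 ($83), Ridgeline→Slot 5 ($116), Delta→Slot 4 ($113), total $312.
VCG payment = (others' best without Pioneer) − (others' welfare with Pioneer) = 312 − 261 = $51.

Pioneer pays $51.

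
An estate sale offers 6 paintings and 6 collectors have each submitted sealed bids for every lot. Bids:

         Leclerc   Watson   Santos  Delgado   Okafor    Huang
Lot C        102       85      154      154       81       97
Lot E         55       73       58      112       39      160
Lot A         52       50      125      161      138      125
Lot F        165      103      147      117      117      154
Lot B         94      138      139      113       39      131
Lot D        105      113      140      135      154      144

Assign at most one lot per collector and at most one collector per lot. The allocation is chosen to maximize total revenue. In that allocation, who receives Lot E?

Huang receives Lot E.

This is the linear assignment problem.
Optimal: Leclerc→Lot F ($165), Watson→Lot B ($138), Santos→Lot C ($154), Delgado→Lot A ($161), Okafor→Lot D ($154), Huang→Lot E ($160) — total 165+138+154+161+154+160 = $932.
No other one-to-one assignment exceeds $932.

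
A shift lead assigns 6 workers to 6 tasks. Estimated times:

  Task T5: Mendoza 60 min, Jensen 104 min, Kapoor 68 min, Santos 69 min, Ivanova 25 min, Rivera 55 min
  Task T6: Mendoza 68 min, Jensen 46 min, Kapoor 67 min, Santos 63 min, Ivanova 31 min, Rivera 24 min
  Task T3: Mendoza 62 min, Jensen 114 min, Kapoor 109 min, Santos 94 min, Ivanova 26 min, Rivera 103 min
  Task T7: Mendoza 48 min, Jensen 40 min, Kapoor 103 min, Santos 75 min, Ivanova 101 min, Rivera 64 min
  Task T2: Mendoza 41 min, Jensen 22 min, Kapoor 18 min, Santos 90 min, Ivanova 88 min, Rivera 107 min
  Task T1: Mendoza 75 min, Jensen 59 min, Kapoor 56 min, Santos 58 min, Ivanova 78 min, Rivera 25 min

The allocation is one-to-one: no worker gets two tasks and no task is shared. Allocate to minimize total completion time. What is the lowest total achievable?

Minimum total: 226 min

Optimal: Mendoza→Task T5 (60 min), Jensen→Task T7 (40 min), Kapoor→Task T2 (18 min), Santos→Task T1 (58 min), Ivanova→Task T3 (26 min), Rivera→Task T6 (24 min) — total 60+40+18+58+26+24 = 226 min.
Column-greedy (each task in turn goes to its cheapest remaining worker) gives 227 min, worse by 1.
Swapping Santos↔Rivera (Santos→Task T6 63 min, Rivera→Task T1 25 min) adds 6.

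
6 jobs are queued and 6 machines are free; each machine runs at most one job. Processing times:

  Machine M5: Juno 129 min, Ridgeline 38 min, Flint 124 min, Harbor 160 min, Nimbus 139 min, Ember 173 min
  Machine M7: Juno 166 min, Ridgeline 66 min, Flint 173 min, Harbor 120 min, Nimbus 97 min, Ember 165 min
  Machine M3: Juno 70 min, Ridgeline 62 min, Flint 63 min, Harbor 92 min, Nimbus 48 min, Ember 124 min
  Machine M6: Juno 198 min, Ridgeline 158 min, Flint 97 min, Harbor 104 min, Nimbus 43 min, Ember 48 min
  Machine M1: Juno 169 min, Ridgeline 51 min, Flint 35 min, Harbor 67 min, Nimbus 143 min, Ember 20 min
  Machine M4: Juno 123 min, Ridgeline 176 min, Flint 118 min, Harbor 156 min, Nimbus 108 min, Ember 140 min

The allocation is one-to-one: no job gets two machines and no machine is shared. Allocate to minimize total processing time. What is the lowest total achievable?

This is a one-to-one assignment (minimum-cost bipartite matching).
Optimal: Juno→Machine M4 (123 min), Ridgeline→Machine M5 (38 min), Flint→Machine M3 (63 min), Harbor→Machine M7 (120 min), Nimbus→Machine M6 (43 min), Ember→Machine M1 (20 min) — total 123+38+63+120+43+20 = 407 min.
Row-greedy (each job in turn takes its cheapest remaining machine) gives 484 min, worse by 77.

Minimum total: 407 min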